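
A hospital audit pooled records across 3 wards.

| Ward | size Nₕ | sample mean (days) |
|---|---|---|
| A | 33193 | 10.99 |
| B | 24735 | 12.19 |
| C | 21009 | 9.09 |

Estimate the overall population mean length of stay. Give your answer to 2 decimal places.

10.86

N = 33193 + 24735 + 21009 = 78937.
The stratified mean weights each stratum mean by its population share Nₕ/N.
Σ Nₕx̄ₕ = 33193·10.99 + 24735·12.19 + 21009·9.09 = 364791.07 + 301519.65 + 190971.81 = 857282.53.
Divide by N: 857282.53 / 78937 = 10.8603... → 10.86.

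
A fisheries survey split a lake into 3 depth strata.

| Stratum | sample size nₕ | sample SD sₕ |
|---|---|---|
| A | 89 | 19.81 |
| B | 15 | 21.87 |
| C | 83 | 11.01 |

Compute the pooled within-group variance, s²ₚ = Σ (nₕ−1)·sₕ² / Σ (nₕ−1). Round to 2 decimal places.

A: (89−1)·19.81² = 88·392.4361 = 34534.3768
B: (15−1)·21.87² = 14·478.2969 = 6696.1566
C: (83−1)·11.01² = 82·121.2201 = 9940.0482
Numerator = 51170.5816; denominator = Σ(nₕ−1) = 184.
s²ₚ = 51170.5816/184 = 278.1010... → 278.10.

278.10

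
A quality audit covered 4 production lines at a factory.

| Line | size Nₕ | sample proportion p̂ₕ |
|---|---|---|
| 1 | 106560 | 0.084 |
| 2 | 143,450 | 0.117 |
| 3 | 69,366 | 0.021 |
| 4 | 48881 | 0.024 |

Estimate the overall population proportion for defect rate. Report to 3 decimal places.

0.077

Wₕ = Nₕ/N with N = 368257: 0.2894, 0.3895, 0.1884, 0.1327.
p̂_st = 0.2894·0.084 + 0.3895·0.117 + 0.1884·0.021 + 0.1327·0.024 ≈ 0.07702... → 0.077.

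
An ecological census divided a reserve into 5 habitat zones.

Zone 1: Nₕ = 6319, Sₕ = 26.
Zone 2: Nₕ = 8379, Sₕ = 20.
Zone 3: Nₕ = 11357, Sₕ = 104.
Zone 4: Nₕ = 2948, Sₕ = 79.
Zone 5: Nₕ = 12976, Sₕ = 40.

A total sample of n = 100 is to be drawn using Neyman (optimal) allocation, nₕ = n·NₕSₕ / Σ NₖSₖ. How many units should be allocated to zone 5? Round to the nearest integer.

23

1: NₕSₕ = 6319·26 = 164294
2: NₕSₕ = 8379·20 = 167580
3: NₕSₕ = 11357·104 = 1181128
4: NₕSₕ = 2948·79 = 232892
5: NₕSₕ = 12976·40 = 519040
Σ NₕSₕ = 2264934.
n_5 = 100·519040/2264934 = 22.916... → 23.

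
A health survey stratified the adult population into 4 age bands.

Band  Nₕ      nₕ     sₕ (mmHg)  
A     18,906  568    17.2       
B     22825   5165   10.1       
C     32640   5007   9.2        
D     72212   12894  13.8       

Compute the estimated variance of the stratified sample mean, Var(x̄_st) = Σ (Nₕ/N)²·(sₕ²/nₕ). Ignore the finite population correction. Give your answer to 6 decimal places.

0.013566

N = 146583. Term for each stratum: Wₕ²sₕ²/nₕ.
Var(x̄_st) = 0.008664443 + 0.000478880 + 0.000838168 + 0.003584446 = 0.013565937 → 0.013566.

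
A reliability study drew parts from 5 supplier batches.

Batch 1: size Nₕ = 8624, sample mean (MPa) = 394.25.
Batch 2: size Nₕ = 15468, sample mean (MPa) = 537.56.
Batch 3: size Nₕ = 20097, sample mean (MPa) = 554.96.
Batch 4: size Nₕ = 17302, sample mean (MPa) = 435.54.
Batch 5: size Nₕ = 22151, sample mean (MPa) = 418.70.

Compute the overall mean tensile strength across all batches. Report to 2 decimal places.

474.38

x̄_st = (Σ Nₕx̄ₕ) / (Σ Nₕ) = (8624·394.25 + 15468·537.56 + 20097·554.96 + 17302·435.54 + 22151·418.70) / 83642
= 39678357.98 / 83642 = 474.3832... → 474.38.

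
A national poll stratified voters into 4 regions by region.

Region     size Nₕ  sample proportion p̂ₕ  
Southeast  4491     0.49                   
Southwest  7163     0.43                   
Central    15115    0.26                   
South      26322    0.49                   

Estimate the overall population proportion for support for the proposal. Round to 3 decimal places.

0.416

N = 4491 + 7163 + 15115 + 26322 = 53091.
Overall proportion = Σ (Nₕ/N)·p̂ₕ.
Σ Nₕp̂ₕ = 2200.59 + 3080.09 + 3929.9 + 12897.78 = 22108.36.
22108.36 / 53091 = 0.41642... → 0.416.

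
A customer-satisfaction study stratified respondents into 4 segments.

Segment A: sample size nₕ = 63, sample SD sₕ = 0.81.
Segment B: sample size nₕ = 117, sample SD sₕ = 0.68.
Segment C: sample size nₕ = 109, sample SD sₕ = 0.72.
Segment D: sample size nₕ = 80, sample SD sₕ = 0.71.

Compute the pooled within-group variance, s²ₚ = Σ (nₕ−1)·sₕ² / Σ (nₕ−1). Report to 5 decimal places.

0.52090

Degrees of freedom: 62 + 116 + 108 + 79 = 365.
Σ(nₕ−1)sₕ² = 62·0.6561 + 116·0.4624 + 108·0.5184 + 79·0.5041 = 190.1277.
s²ₚ = 190.1277 / 365 = 0.5208978... → 0.52090.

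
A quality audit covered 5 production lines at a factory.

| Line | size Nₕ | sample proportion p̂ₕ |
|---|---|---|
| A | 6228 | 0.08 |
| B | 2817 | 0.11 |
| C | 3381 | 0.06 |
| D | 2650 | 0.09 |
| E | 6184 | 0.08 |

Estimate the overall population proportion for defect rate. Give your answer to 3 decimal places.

0.082

N = 6228 + 2817 + 3381 + 2650 + 6184 = 21260.
Overall proportion = Σ (Nₕ/N)·p̂ₕ.
Σ Nₕp̂ₕ = 498.24 + 309.87 + 202.86 + 238.5 + 494.72 = 1744.19.
1744.19 / 21260 = 0.08204... → 0.082.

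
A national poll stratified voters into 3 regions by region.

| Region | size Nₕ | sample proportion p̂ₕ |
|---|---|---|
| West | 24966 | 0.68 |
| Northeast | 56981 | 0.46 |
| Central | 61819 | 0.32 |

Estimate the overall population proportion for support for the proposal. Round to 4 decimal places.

0.4380

Wₕ = Nₕ/N with N = 143766: 0.1737, 0.3963, 0.4300.
p̂_st = 0.1737·0.68 + 0.3963·0.46 + 0.4300·0.32 ≈ 0.438005... → 0.4380.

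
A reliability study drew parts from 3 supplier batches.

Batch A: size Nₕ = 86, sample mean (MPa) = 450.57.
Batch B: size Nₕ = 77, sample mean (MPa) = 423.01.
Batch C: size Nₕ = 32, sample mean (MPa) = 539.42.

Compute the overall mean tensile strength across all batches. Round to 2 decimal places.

N = 195; weights Wₕ = Nₕ/N = (0.4410, 0.3949, 0.1641).
x̄_st = Σ Wₕ·x̄ₕ = 0.4410·450.57 + 0.3949·423.01 + 0.1641·539.42 ≈ 454.2678...
→ 454.27.

454.27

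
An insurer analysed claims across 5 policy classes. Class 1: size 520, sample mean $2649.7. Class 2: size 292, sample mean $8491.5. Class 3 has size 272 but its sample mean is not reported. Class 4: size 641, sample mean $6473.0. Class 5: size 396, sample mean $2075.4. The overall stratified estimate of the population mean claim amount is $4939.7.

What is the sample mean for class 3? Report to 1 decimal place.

N = 520 + 292 + 272 + 641 + 396 = 2121.
Overall total = μ·N = 4939.7·2121 = 10477103.7.
Subtract the known strata: 520·2649.7 + 292·8491.5 + 641·6473.0 + 396·2075.4 = 8828413.4.
Remaining total for class 3: 10477103.7 − 8828413.4 = 1648690.3.
Divide by its size: 1648690.3 / 272 = 6061.361... → 6061.4.

6061.4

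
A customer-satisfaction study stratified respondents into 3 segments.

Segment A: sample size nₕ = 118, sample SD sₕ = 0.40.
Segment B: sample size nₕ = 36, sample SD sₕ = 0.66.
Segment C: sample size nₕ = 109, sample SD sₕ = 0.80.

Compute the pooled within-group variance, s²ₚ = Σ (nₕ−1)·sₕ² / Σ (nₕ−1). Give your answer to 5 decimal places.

0.39648

A: (118−1)·0.40² = 117·0.16 = 18.72
B: (36−1)·0.66² = 35·0.4356 = 15.246
C: (109−1)·0.80² = 108·0.64 = 69.12
Numerator = 103.086; denominator = Σ(nₕ−1) = 260.
s²ₚ = 103.086/260 = 0.3964846... → 0.39648.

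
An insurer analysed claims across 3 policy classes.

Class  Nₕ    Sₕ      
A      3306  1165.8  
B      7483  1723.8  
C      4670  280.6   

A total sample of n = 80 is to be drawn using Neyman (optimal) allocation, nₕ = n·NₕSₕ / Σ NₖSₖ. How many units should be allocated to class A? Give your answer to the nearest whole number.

A: NₕSₕ = 3306·1165.8 = 3854134.8
B: NₕSₕ = 7483·1723.8 = 12899195.4
C: NₕSₕ = 4670·280.6 = 1310402
Σ NₕSₕ = 18063732.2.
n_A = 80·3854134.8/18063732.2 = 17.069... → 17.

17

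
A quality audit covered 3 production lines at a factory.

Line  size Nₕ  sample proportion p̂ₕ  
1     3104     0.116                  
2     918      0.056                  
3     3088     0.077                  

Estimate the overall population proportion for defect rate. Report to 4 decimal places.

Wₕ = Nₕ/N with N = 7110: 0.4366, 0.1291, 0.4343.
p̂_st = 0.4366·0.116 + 0.1291·0.056 + 0.4343·0.077 ≈ 0.091315... → 0.0913.

0.0913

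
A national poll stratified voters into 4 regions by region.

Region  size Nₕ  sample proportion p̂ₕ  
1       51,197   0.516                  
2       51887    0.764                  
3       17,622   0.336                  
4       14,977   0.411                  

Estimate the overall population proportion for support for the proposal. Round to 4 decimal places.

0.5759

N = 51197 + 51887 + 17622 + 14977 = 135683.
Overall proportion = Σ (Nₕ/N)·p̂ₕ.
Σ Nₕp̂ₕ = 26417.652 + 39641.668 + 5920.992 + 6155.547 = 78135.859.
78135.859 / 135683 = 0.575871... → 0.5759.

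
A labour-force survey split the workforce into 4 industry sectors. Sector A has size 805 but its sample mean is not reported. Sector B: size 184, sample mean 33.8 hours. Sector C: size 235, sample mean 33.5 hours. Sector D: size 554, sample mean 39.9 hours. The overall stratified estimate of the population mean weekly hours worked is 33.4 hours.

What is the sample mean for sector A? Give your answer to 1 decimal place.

28.8

Σ Nₕx̄ₕ = N·μ, so 805·x̄_A = 1778·33.4 − (184·33.8 + 235·33.5 + 554·39.9).
= 59385.2 − 36196.3 = 23188.9.
x̄_A = 23188.9 / 805 = 28.806... → 28.8.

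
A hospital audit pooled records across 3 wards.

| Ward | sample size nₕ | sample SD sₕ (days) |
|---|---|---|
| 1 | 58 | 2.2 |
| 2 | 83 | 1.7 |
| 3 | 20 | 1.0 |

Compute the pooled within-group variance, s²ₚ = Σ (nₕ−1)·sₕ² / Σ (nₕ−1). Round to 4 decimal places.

3.3662

Degrees of freedom: 57 + 82 + 19 = 158.
Σ(nₕ−1)sₕ² = 57·4.84 + 82·2.89 + 19·1 = 531.86.
s²ₚ = 531.86 / 158 = 3.366203... → 3.3662.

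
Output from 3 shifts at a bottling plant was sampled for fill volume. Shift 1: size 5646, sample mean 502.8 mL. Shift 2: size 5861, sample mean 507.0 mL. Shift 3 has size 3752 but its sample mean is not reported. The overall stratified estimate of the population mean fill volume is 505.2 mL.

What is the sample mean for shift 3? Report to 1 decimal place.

506.0

N = 5646 + 5861 + 3752 = 15259.
Overall total = μ·N = 505.2·15259 = 7708846.8.
Subtract the known strata: 5646·502.8 + 5861·507.0 = 5810335.8.
Remaining total for shift 3: 7708846.8 − 5810335.8 = 1898511.
Divide by its size: 1898511 / 3752 = 506.000... → 506.0.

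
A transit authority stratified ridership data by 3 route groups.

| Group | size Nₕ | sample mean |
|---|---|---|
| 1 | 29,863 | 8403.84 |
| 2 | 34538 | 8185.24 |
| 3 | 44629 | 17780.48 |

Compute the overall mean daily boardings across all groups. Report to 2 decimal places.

12172.71

x̄_st = (Σ Nₕx̄ₕ) / (Σ Nₕ) = (29863·8403.84 + 34538·8185.24 + 44629·17780.48) / 109030
= 1327190734.96 / 109030 = 12172.7115... → 12172.71.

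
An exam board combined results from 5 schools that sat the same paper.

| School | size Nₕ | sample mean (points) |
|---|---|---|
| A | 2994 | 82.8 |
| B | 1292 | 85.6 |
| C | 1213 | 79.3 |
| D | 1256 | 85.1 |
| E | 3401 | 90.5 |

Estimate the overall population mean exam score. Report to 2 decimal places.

N = 2994 + 1292 + 1213 + 1256 + 3401 = 10156.
Weight each subgroup mean by Nₕ/N and sum.
Σ Nₕx̄ₕ = 2994·82.8 + 1292·85.6 + 1213·79.3 + 1256·85.1 + 3401·90.5 = 247903.2 + 110595.2 + 96190.9 + 106885.6 + 307790.5 = 869365.4.
Divide by N: 869365.4 / 10156 = 85.6012... → 85.60.

85.60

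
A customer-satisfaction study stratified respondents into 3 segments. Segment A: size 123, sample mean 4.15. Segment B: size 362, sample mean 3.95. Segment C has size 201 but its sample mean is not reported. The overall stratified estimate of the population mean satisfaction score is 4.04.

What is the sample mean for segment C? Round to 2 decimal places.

4.13

Σ Nₕx̄ₕ = N·μ, so 201·x̄_C = 686·4.04 − (123·4.15 + 362·3.95).
= 2771.44 − 1940.35 = 831.09.
x̄_C = 831.09 / 201 = 4.1348... → 4.13.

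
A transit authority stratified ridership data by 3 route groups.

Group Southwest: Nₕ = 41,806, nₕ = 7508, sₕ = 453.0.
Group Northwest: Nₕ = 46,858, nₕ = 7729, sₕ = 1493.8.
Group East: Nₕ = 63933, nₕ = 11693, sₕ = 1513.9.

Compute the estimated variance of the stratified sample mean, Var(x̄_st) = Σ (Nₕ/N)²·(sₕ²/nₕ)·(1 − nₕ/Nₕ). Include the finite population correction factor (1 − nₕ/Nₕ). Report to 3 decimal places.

N = 152597. Term for each stratum: Wₕ²sₕ²/nₕ·(1−nₕ/Nₕ).
Var(x̄_st) = 1.683013 + 22.732757 + 28.112838 = 52.528608 → 52.529.

52.529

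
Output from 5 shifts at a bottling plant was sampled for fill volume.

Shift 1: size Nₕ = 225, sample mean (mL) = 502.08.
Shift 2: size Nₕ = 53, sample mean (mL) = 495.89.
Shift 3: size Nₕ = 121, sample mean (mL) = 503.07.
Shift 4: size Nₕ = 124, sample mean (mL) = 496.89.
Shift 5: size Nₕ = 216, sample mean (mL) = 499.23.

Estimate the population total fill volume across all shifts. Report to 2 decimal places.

1: 225·502.08 = 112968
2: 53·495.89 = 26282.17
3: 121·503.07 = 60871.47
4: 124·496.89 = 61614.36
5: 216·499.23 = 107833.68
τ̂ = Σ Nₕx̄ₕ = 369569.68.

369569.68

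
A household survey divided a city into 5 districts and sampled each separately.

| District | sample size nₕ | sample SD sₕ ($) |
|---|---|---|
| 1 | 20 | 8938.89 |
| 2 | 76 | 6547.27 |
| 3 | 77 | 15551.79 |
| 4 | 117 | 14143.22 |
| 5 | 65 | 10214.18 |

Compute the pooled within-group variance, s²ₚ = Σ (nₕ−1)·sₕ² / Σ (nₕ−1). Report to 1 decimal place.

Degrees of freedom: 19 + 75 + 76 + 116 + 64 = 350.
Σ(nₕ−1)sₕ² = 19·79903754.4321 + 75·42866744.4529 + 76·241858172.2041 + 116·200030671.9684 + 64·104329473.0724 = 52995042480.657.
s²ₚ = 52995042480.657 / 350 = 151414407.088... → 151414407.1.

151414407.1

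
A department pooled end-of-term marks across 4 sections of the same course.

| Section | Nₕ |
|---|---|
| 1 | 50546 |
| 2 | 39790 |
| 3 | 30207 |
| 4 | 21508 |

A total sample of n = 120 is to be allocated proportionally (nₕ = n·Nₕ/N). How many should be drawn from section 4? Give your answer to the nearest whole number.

Share of section 4 = 21508/142051 = 0.15141.
Allocate 120 × 0.15141 = 18.169... → 18.

18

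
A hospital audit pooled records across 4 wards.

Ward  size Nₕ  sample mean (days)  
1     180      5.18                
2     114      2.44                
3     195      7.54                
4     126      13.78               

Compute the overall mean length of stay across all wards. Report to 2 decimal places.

N = 615; weights Wₕ = Nₕ/N = (0.2927, 0.1854, 0.3171, 0.2049).
x̄_st = Σ Wₕ·x̄ₕ = 0.2927·5.18 + 0.1854·2.44 + 0.3171·7.54 + 0.2049·13.78 ≈ 7.1823...
→ 7.18.

7.18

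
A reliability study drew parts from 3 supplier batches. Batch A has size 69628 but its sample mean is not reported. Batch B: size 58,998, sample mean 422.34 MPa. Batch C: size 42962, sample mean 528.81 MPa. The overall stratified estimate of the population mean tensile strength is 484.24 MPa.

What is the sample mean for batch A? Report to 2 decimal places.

509.19

N = 69628 + 58998 + 42962 = 171588.
Overall total = μ·N = 484.24·171588 = 83089773.12.
Subtract the known strata: 58998·422.34 + 42962·528.81 = 47635950.54.
Remaining total for batch A: 83089773.12 − 47635950.54 = 35453822.58.
Divide by its size: 35453822.58 / 69628 = 509.1892... → 509.19.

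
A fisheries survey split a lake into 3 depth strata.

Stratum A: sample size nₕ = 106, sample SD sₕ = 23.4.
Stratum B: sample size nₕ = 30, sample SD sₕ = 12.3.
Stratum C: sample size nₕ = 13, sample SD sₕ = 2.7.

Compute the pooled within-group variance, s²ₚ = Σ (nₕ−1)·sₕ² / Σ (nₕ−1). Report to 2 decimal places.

A: (106−1)·23.4² = 105·547.56 = 57493.8
B: (30−1)·12.3² = 29·151.29 = 4387.41
C: (13−1)·2.7² = 12·7.29 = 87.48
Numerator = 61968.69; denominator = Σ(nₕ−1) = 146.
s²ₚ = 61968.69/146 = 424.4431... → 424.44.

424.44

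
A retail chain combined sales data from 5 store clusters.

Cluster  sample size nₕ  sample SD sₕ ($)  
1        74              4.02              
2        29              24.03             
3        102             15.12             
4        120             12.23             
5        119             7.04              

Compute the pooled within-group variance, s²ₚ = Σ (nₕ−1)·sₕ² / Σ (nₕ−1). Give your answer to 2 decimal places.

Degrees of freedom: 73 + 28 + 101 + 119 + 118 = 439.
Σ(nₕ−1)sₕ² = 73·16.1604 + 28·577.4409 + 101·228.6144 + 119·149.5729 + 118·49.5616 = 64085.5527.
s²ₚ = 64085.5527 / 439 = 145.9808... → 145.98.

145.98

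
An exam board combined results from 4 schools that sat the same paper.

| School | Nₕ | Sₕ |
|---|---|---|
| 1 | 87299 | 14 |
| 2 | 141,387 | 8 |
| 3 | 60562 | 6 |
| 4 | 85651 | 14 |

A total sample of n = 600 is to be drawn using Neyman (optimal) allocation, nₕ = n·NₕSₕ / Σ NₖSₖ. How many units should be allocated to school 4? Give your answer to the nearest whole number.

184

Σ NₕSₕ = 87299·14 + 141387·8 + 60562·6 + 85651·14 = 3915768.
Share for 4: 1199114/3915768 = 0.30623.
n_4 = 600 × 0.30623 = 183.736... → 184.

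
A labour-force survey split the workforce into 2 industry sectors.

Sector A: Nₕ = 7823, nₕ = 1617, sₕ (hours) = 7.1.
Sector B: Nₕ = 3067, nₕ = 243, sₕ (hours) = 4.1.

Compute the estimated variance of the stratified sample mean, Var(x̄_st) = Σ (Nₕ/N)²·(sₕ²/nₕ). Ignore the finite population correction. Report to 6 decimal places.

0.021575

N = 10890; Wₕ = Nₕ/N.
sector A: (7823/10890)²·7.1²/1617 = 0.016087834
sector B: (3067/10890)²·4.1²/243 = 0.005486978
Sum = 0.021574812 → 0.021575.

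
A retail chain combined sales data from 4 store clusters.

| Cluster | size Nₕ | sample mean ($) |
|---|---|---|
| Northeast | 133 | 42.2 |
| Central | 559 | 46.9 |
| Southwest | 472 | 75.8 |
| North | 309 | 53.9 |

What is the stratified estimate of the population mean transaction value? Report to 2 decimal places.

57.20

N = 133 + 559 + 472 + 309 = 1473.
Weight each subgroup mean by Nₕ/N and sum.
Σ Nₕx̄ₕ = 133·42.2 + 559·46.9 + 472·75.8 + 309·53.9 = 5612.6 + 26217.1 + 35777.6 + 16655.1 = 84262.4.
Divide by N: 84262.4 / 1473 = 57.2046... → 57.20.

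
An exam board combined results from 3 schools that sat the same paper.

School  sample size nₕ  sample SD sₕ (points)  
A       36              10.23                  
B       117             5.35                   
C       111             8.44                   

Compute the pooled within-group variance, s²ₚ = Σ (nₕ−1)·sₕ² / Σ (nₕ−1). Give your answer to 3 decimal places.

56.777

Degrees of freedom: 35 + 116 + 110 = 261.
Σ(nₕ−1)sₕ² = 35·104.6529 + 116·28.6225 + 110·71.2336 = 14818.7575.
s²ₚ = 14818.7575 / 261 = 56.77685... → 56.777.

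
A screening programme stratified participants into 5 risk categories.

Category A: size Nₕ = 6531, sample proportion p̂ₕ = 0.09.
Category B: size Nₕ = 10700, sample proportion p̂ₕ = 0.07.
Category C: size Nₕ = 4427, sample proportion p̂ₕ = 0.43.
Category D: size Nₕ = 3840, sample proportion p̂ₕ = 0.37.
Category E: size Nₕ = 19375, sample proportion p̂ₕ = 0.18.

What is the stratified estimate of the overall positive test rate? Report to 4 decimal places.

Wₕ = Nₕ/N with N = 44873: 0.1455, 0.2385, 0.0987, 0.0856, 0.4318.
p̂_st = 0.1455·0.09 + 0.2385·0.07 + 0.0987·0.43 + 0.0856·0.37 + 0.4318·0.18 ≈ 0.181595... → 0.1816.

0.1816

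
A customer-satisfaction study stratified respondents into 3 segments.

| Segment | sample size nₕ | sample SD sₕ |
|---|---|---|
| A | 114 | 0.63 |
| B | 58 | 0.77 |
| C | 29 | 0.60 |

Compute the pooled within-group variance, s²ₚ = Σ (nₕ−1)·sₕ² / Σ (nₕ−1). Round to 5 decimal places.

A: (114−1)·0.63² = 113·0.3969 = 44.8497
B: (58−1)·0.77² = 57·0.5929 = 33.7953
C: (29−1)·0.60² = 28·0.36 = 10.08
Numerator = 88.725; denominator = Σ(nₕ−1) = 198.
s²ₚ = 88.725/198 = 0.4481061... → 0.44811.

0.44811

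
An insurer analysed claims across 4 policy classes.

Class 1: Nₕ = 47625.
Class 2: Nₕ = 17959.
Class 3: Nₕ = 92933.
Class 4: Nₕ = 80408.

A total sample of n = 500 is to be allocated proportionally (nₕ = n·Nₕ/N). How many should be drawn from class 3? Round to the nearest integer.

194

N = 47625 + 17959 + 92933 + 80408 = 238925.
n_3 = 500·92933/238925 = 194.482... → 194.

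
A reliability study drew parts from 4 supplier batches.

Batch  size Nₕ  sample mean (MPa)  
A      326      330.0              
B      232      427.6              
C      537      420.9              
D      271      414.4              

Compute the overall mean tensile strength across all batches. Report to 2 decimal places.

399.05

N = 326 + 232 + 537 + 271 = 1366.
The stratified mean weights each stratum mean by its population share Nₕ/N.
Σ Nₕx̄ₕ = 326·330.0 + 232·427.6 + 537·420.9 + 271·414.4 = 107580 + 99203.2 + 226023.3 + 112302.4 = 545108.9.
Divide by N: 545108.9 / 1366 = 399.0548... → 399.05.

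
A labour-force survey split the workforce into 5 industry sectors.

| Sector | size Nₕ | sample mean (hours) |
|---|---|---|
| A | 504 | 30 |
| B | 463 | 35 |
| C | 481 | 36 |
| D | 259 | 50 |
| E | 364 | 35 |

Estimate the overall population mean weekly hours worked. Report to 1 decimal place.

35.9

x̄_st = (Σ Nₕx̄ₕ) / (Σ Nₕ) = (504·30 + 463·35 + 481·36 + 259·50 + 364·35) / 2071
= 74331 / 2071 = 35.891... → 35.9.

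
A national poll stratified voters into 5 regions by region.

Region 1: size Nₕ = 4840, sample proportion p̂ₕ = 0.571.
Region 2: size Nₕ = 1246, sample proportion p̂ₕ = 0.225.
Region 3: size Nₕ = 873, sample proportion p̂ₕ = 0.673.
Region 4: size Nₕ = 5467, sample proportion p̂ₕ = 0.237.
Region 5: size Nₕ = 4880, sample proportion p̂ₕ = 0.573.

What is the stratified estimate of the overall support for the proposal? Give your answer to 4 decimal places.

0.4463

Wₕ = Nₕ/N with N = 17306: 0.2797, 0.0720, 0.0504, 0.3159, 0.2820.
p̂_st = 0.2797·0.571 + 0.0720·0.225 + 0.0504·0.673 + 0.3159·0.237 + 0.2820·0.573 ≈ 0.446287... → 0.4463.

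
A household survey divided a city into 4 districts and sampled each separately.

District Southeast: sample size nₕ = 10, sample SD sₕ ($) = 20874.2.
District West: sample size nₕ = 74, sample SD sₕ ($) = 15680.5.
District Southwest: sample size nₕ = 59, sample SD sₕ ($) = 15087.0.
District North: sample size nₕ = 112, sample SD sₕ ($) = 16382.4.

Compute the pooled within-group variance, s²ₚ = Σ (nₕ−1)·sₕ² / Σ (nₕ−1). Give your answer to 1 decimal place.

258418427.1

Degrees of freedom: 9 + 73 + 58 + 111 = 251.
Σ(nₕ−1)sₕ² = 9·435732225.64 + 73·245878080.25 + 58·227617569 + 111·268383029.76 = 64863025194.37.
s²ₚ = 64863025194.37 / 251 = 258418427.069... → 258418427.1.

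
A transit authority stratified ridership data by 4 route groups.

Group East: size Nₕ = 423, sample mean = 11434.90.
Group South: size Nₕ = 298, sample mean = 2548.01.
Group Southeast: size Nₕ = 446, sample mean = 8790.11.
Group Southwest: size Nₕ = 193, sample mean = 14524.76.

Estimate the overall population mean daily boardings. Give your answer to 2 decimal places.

9058.78

N = 1360; weights Wₕ = Nₕ/N = (0.3110, 0.2191, 0.3279, 0.1419).
x̄_st = Σ Wₕ·x̄ₕ = 0.3110·11434.90 + 0.2191·2548.01 + 0.3279·8790.11 + 0.1419·14524.76 ≈ 9058.7775...
→ 9058.78.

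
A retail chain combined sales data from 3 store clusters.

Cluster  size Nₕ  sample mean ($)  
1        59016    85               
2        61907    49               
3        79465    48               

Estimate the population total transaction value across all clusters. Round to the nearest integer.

1: 59016·85 = 5016360
2: 61907·49 = 3033443
3: 79465·48 = 3814320
τ̂ = Σ Nₕx̄ₕ = 11864123.

11864123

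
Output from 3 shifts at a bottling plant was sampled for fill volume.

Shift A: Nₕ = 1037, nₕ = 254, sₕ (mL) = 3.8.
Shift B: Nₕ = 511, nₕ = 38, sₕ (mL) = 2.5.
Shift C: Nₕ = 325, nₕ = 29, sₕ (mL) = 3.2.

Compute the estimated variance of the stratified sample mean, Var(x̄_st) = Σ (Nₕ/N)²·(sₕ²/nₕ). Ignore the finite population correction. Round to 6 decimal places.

0.040300

N = 1873. Term for each stratum: Wₕ²sₕ²/nₕ.
Var(x̄_st) = 0.017426711 + 0.012242290 + 0.010631465 = 0.040300467 → 0.040300.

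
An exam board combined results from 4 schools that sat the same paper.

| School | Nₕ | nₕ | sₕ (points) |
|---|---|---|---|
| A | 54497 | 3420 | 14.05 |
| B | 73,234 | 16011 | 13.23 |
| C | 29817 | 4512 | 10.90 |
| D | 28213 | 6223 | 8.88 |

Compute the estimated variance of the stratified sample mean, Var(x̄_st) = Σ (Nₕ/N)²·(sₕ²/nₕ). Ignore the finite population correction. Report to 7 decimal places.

0.0076376

N = 185761; Wₕ = Nₕ/N.
school A: (54497/185761)²·14.05²/3420 = 0.0049677834
school B: (73234/185761)²·13.23²/16011 = 0.0016990950
school C: (29817/185761)²·10.90²/4512 = 0.0006784264
school D: (28213/185761)²·8.88²/6223 = 0.0002922911
Sum = 0.0076375959 → 0.0076376.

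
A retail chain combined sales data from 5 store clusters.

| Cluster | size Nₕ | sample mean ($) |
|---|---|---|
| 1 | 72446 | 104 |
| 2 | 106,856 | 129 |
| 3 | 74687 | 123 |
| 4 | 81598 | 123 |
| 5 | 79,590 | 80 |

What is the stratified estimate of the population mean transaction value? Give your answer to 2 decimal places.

N = 415177; weights Wₕ = Nₕ/N = (0.1745, 0.2574, 0.1799, 0.1965, 0.1917).
x̄_st = Σ Wₕ·x̄ₕ = 0.1745·104 + 0.2574·129 + 0.1799·123 + 0.1965·123 + 0.1917·80 ≈ 112.9857...
→ 112.99.

112.99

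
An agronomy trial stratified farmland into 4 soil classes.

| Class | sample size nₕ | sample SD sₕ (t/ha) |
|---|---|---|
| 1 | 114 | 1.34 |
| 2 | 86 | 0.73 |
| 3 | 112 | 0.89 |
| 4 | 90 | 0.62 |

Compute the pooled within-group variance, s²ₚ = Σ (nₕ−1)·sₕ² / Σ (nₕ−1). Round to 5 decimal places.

0.93049

1: (114−1)·1.34² = 113·1.7956 = 202.9028
2: (86−1)·0.73² = 85·0.5329 = 45.2965
3: (112−1)·0.89² = 111·0.7921 = 87.9231
4: (90−1)·0.62² = 89·0.3844 = 34.2116
Numerator = 370.334; denominator = Σ(nₕ−1) = 398.
s²ₚ = 370.334/398 = 0.9304874... → 0.93049.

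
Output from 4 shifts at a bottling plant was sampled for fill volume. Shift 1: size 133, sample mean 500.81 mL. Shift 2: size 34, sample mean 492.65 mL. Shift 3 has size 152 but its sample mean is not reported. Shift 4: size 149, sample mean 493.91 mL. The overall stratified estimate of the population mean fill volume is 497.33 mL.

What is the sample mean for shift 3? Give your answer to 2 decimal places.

498.68

Σ Nₕx̄ₕ = N·μ, so 152·x̄_3 = 468·497.33 − (133·500.81 + 34·492.65 + 149·493.91).
= 232750.44 − 156950.42 = 75800.02.
x̄_3 = 75800.02 / 152 = 498.6843... → 498.68.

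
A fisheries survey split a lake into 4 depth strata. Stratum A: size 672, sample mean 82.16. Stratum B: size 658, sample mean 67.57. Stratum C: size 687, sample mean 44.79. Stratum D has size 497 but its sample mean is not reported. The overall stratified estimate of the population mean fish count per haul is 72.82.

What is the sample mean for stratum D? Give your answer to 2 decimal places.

N = 672 + 658 + 687 + 497 = 2514.
Overall total = μ·N = 72.82·2514 = 183069.48.
Subtract the known strata: 672·82.16 + 658·67.57 + 687·44.79 = 130443.31.
Remaining total for stratum D: 183069.48 − 130443.31 = 52626.17.
Divide by its size: 52626.17 / 497 = 105.8877... → 105.89.

105.89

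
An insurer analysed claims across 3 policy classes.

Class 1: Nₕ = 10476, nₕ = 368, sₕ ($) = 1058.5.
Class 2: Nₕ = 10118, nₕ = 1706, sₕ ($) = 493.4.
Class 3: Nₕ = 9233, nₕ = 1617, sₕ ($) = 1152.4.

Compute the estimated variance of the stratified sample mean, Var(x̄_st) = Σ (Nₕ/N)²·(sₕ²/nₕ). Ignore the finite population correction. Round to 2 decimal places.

N = 29827; Wₕ = Nₕ/N.
class 1: (10476/29827)²·1058.5²/368 = 375.58284
class 2: (10118/29827)²·493.4²/1706 = 16.42062
class 3: (9233/29827)²·1152.4²/1617 = 78.69787
Sum = 470.70133 → 470.70.

470.70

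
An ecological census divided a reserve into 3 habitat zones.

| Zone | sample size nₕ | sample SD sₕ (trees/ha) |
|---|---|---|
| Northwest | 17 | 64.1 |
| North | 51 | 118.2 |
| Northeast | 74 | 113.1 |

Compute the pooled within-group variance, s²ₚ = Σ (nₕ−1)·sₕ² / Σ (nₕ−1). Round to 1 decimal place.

12216.5

Degrees of freedom: 16 + 50 + 73 = 139.
Σ(nₕ−1)sₕ² = 16·4108.81 + 50·13971.24 + 73·12791.61 = 1698090.49.
s²ₚ = 1698090.49 / 139 = 12216.478... → 12216.5.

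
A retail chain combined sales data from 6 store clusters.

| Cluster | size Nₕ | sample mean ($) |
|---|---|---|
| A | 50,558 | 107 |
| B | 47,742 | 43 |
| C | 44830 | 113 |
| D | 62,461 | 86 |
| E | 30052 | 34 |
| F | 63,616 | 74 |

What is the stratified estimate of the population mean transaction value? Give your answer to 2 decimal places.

N = 50558 + 47742 + 44830 + 62461 + 30052 + 63616 = 299259.
Weight each subgroup mean by Nₕ/N and sum.
Σ Nₕx̄ₕ = 50558·107 + 47742·43 + 44830·113 + 62461·86 + 30052·34 + 63616·74 = 5409706 + 2052906 + 5065790 + 5371646 + 1021768 + 4707584 = 23629400.
Divide by N: 23629400 / 299259 = 78.9597... → 78.96.

78.96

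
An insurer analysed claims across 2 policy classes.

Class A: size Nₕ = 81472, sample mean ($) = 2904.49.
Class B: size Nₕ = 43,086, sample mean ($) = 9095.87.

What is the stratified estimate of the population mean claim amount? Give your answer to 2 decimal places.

5046.16

x̄_st = (Σ Nₕx̄ₕ) / (Σ Nₕ) = (81472·2904.49 + 43086·9095.87) / 124558
= 628539264.1 / 124558 = 5046.1573... → 5046.16.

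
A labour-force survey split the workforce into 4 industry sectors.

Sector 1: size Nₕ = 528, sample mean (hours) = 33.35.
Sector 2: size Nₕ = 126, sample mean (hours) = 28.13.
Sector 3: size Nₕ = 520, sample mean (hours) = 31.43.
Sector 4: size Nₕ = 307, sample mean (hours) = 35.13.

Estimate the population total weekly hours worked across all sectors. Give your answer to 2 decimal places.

48281.69

1: 528·33.35 = 17608.8
2: 126·28.13 = 3544.38
3: 520·31.43 = 16343.6
4: 307·35.13 = 10784.91
τ̂ = Σ Nₕx̄ₕ = 48281.69.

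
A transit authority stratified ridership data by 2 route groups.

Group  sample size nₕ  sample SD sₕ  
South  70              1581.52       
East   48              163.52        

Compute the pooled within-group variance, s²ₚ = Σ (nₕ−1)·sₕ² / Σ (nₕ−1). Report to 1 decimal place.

South: (70−1)·1581.52² = 69·2501205.5104 = 172583180.2176
East: (48−1)·163.52² = 47·26738.7904 = 1256723.1488
Numerator = 173839903.3664; denominator = Σ(nₕ−1) = 116.
s²ₚ = 173839903.3664/116 = 1498619.857... → 1498619.9.

1498619.9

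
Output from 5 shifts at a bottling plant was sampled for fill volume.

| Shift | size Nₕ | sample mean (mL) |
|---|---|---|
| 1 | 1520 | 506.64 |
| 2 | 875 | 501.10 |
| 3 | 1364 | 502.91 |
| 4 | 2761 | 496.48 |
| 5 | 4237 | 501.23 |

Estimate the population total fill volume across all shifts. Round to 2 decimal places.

1: 1520·506.64 = 770092.8
2: 875·501.10 = 438462.5
3: 1364·502.91 = 685969.24
4: 2761·496.48 = 1370781.28
5: 4237·501.23 = 2123711.51
τ̂ = Σ Nₕx̄ₕ = 5389017.33.

5389017.33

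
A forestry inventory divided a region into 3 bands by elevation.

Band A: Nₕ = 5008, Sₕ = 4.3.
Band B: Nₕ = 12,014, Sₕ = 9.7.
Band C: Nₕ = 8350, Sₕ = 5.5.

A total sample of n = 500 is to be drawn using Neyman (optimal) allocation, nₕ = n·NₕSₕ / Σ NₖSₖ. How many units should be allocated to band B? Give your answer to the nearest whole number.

317

A: NₕSₕ = 5008·4.3 = 21534.4
B: NₕSₕ = 12014·9.7 = 116535.8
C: NₕSₕ = 8350·5.5 = 45925
Σ NₕSₕ = 183995.2.
n_B = 500·116535.8/183995.2 = 316.682... → 317.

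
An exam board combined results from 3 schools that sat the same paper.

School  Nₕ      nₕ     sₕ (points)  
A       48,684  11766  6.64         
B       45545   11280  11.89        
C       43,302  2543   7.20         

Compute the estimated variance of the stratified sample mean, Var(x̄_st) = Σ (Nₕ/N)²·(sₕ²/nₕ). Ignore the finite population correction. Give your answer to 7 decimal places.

0.0038649

N = 137531; Wₕ = Nₕ/N.
school A: (48684/137531)²·6.64²/11766 = 0.0004695465
school B: (45545/137531)²·11.89²/11280 = 0.0013744686
school C: (43302/137531)²·7.20²/2543 = 0.0020208466
Sum = 0.0038648617 → 0.0038649.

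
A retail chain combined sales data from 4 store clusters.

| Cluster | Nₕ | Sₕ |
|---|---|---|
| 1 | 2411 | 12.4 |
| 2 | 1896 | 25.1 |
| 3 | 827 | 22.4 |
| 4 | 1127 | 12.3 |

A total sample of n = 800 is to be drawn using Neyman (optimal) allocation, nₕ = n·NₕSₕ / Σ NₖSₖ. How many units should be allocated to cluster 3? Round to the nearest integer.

1: NₕSₕ = 2411·12.4 = 29896.4
2: NₕSₕ = 1896·25.1 = 47589.6
3: NₕSₕ = 827·22.4 = 18524.8
4: NₕSₕ = 1127·12.3 = 13862.1
Σ NₕSₕ = 109872.9.
n_3 = 800·18524.8/109872.9 = 134.882... → 135.

135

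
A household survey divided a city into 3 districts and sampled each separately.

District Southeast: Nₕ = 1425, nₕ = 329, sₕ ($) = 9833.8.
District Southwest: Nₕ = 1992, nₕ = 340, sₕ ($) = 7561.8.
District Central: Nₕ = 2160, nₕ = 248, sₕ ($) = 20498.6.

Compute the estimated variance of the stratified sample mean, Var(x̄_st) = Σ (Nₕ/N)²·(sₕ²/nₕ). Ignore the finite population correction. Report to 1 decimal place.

294803.5

N = 5577; Wₕ = Nₕ/N.
district Southeast: (1425/5577)²·9833.8²/329 = 19190.0137
district Southwest: (1992/5577)²·7561.8²/340 = 21456.0037
district Central: (2160/5577)²·20498.6²/248 = 254157.5026
Sum = 294803.5199 → 294803.5.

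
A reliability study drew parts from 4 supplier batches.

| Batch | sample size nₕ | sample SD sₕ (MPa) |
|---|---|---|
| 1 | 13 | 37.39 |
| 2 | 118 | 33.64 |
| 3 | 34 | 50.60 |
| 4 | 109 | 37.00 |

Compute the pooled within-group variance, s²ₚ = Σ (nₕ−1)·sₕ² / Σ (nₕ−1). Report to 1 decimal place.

1413.0

Degrees of freedom: 12 + 117 + 33 + 108 = 270.
Σ(nₕ−1)sₕ² = 12·1398.0121 + 117·1131.6496 + 33·2560.36 + 108·1369 = 381523.0284.
s²ₚ = 381523.0284 / 270 = 1413.048... → 1413.0.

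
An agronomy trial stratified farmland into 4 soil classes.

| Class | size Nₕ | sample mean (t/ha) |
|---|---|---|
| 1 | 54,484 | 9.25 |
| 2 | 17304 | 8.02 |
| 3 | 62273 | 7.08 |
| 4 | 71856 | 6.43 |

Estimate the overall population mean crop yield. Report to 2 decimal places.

N = 205917; weights Wₕ = Nₕ/N = (0.2646, 0.0840, 0.3024, 0.3490).
x̄_st = Σ Wₕ·x̄ₕ = 0.2646·9.25 + 0.0840·8.02 + 0.3024·7.08 + 0.3490·6.43 ≈ 7.5063...
→ 7.51.

7.51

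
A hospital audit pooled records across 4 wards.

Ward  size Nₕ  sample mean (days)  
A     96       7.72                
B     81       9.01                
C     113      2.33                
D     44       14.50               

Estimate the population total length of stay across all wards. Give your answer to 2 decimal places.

2372.22

A: 96·7.72 = 741.12
B: 81·9.01 = 729.81
C: 113·2.33 = 263.29
D: 44·14.50 = 638
τ̂ = Σ Nₕx̄ₕ = 2372.22.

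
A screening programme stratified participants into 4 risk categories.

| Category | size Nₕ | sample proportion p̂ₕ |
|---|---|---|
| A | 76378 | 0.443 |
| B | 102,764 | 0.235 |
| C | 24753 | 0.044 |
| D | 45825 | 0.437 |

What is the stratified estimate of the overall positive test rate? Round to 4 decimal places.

Wₕ = Nₕ/N with N = 249720: 0.3059, 0.4115, 0.0991, 0.1835.
p̂_st = 0.3059·0.443 + 0.4115·0.235 + 0.0991·0.044 + 0.1835·0.437 ≈ 0.316753... → 0.3168.

0.3168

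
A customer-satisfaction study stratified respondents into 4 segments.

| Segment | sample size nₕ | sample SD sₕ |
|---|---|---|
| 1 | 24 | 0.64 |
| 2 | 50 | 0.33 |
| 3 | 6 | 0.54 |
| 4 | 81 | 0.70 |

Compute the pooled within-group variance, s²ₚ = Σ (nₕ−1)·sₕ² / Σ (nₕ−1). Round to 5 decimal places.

1: (24−1)·0.64² = 23·0.4096 = 9.4208
2: (50−1)·0.33² = 49·0.1089 = 5.3361
3: (6−1)·0.54² = 5·0.2916 = 1.458
4: (81−1)·0.70² = 80·0.49 = 39.2
Numerator = 55.4149; denominator = Σ(nₕ−1) = 157.
s²ₚ = 55.4149/157 = 0.3529611... → 0.35296.

0.35296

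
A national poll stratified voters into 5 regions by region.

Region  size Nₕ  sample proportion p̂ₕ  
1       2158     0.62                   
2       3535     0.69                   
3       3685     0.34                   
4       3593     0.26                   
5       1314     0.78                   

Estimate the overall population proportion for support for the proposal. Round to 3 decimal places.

0.489

N = 2158 + 3535 + 3685 + 3593 + 1314 = 14285.
Overall proportion = Σ (Nₕ/N)·p̂ₕ.
Σ Nₕp̂ₕ = 1337.96 + 2439.15 + 1252.9 + 934.18 + 1024.92 = 6989.11.
6989.11 / 14285 = 0.48926... → 0.489.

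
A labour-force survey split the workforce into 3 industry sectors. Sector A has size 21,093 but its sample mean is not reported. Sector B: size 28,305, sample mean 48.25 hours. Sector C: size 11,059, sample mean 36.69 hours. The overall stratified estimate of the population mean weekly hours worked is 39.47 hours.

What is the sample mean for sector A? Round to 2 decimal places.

N = 21093 + 28305 + 11059 = 60457.
Overall total = μ·N = 39.47·60457 = 2386237.79.
Subtract the known strata: 28305·48.25 + 11059·36.69 = 1771470.96.
Remaining total for sector A: 2386237.79 − 1771470.96 = 614766.83.
Divide by its size: 614766.83 / 21093 = 29.1455... → 29.15.

29.15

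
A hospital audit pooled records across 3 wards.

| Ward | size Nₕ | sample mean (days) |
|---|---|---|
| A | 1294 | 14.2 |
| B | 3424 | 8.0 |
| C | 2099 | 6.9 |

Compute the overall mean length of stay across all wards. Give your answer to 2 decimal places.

N = 1294 + 3424 + 2099 = 6817.
Weight each subgroup mean by Nₕ/N and sum.
Σ Nₕx̄ₕ = 1294·14.2 + 3424·8.0 + 2099·6.9 = 18374.8 + 27392 + 14483.1 = 60249.9.
Divide by N: 60249.9 / 6817 = 8.8382... → 8.84.

8.84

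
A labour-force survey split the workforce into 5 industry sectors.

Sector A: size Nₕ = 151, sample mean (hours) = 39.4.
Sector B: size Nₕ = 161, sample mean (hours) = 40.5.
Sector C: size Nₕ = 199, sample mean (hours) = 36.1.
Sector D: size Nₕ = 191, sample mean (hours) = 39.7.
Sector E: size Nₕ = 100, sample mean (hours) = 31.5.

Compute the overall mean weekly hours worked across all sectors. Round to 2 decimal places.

37.89

N = 802; weights Wₕ = Nₕ/N = (0.1883, 0.2007, 0.2481, 0.2382, 0.1247).
x̄_st = Σ Wₕ·x̄ₕ = 0.1883·39.4 + 0.2007·40.5 + 0.2481·36.1 + 0.2382·39.7 + 0.1247·31.5 ≈ 37.8884...
→ 37.89.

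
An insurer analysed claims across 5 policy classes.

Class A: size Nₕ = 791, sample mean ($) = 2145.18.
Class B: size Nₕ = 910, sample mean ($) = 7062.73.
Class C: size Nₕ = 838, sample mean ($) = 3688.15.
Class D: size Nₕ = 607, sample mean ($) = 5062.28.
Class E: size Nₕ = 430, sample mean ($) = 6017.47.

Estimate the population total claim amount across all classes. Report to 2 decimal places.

16874907.44

A: 791·2145.18 = 1696837.38
B: 910·7062.73 = 6427084.3
C: 838·3688.15 = 3090669.7
D: 607·5062.28 = 3072803.96
E: 430·6017.47 = 2587512.1
τ̂ = Σ Nₕx̄ₕ = 16874907.44.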